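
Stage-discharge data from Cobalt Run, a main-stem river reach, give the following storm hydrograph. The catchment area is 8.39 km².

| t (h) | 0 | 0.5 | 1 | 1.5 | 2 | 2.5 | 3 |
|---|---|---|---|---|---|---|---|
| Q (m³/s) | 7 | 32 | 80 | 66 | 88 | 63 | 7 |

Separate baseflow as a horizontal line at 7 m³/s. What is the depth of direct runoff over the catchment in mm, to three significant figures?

d ≈ 63.1 mm

Direct runoff: 0.0, 25.0, 73.0, 59.0, 81.0, 56.0, 0.0 m³/s; ΣQ_DR = 294.0 m³/s.
V = ΣQ_DR · Δt = 294.0 × 1800 s = 5.292 × 10^5 m³.
Over A = 8.39 km², depth = V / A = 63.1 mm.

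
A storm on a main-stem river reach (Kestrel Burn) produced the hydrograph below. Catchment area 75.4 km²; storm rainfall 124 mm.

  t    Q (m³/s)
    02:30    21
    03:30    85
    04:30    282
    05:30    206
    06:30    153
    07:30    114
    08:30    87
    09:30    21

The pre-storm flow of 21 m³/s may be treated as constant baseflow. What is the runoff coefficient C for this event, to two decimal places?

ΣQ_DR = 801.0 m³/s; V = ΣQ_DR·Δt = 2.884 × 10^6 m³.
Runoff depth d = V / A = 38.24 mm.
C = d / P = 38.24 / 124 = 0.31.

C ≈ 0.31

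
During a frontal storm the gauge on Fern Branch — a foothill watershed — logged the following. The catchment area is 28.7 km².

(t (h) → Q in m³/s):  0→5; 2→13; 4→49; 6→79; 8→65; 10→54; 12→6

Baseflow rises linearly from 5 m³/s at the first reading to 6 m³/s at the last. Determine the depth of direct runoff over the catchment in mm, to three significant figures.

Direct runoff: 0.00, 7.83, 43.67, 73.50, 59.33, 48.17, 0.00 m³/s; ΣQ_DR = 232.5 m³/s.
V = ΣQ_DR · Δt = 232.5 × 7200 s = 1.674 × 10^6 m³.
Over A = 28.7 km², depth = V / A = 58.3 mm.

d ≈ 58.3 mm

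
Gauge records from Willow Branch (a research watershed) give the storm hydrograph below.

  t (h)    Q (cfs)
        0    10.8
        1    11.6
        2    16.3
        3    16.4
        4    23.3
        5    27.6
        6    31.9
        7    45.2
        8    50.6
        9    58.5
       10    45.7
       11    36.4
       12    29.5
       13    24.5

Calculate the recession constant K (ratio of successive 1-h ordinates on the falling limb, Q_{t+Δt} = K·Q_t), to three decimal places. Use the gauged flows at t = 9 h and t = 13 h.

Using the recession-limb readings at t = 9 h and t = 13 h: Q falls from 58.5 to 24.5 cfs over 4 intervals.
K = (Q₂/Q₁)^(1/4) = (24.5/58.5)^(1/4) = 0.804.

K ≈ 0.804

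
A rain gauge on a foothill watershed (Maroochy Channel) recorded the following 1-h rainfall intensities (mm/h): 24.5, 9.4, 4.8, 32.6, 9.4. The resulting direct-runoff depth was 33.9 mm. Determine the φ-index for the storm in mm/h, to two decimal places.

φ ≈ 11.60 mm/h

Only the 2 blocks with intensity above φ contribute runoff: 24.5, 32.6 mm/h.
Σ(I−φ)·Δt = d  ⇒  (24.5+32.6 − 2φ)·1 = 33.9
φ = (57.10 − 33.9/1) / 2 = 11.60 mm/h.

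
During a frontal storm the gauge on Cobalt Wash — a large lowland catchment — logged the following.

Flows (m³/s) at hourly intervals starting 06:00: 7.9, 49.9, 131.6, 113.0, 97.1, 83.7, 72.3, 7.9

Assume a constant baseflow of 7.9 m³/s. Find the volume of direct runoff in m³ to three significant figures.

V ≈ 1.80 × 10^6 m³

Direct-runoff ordinates (Q − Q_b): 0.0, 42.0, 123.7, 105.1, 89.2, 75.8, 64.4, 0.0 m³/s.
ΣQ_DR = 500.2 m³/s.
With Δt = 1 h = 3600 s, V = ΣQ_DR · Δt = 500.2 × 3600 = 1.80 × 10^6 m³.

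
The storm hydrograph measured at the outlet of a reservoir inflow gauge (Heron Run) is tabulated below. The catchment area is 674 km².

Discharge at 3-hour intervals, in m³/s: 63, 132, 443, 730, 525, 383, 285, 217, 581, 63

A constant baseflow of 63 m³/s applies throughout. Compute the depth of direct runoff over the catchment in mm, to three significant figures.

Direct runoff: 0.0, 69.0, 380.0, 667.0, 462.0, 320.0, 222.0, 154.0, 518.0, 0.0 m³/s; ΣQ_DR = 2792 m³/s.
V = ΣQ_DR · Δt = 2792 × 10800 s = 3.015 × 10^7 m³.
Over A = 674 km², depth = V / A = 44.7 mm.

d ≈ 44.7 mm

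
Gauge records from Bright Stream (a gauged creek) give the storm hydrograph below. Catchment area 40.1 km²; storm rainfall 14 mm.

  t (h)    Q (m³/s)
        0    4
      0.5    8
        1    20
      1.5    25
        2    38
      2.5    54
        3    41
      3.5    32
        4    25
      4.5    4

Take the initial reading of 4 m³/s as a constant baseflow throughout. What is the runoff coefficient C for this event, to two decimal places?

ΣQ_DR = 211.0 m³/s; V = ΣQ_DR·Δt = 3.798 × 10^5 m³.
Runoff depth d = V / A = 9.471 mm.
C = d / P = 9.471 / 14 = 0.68.

C ≈ 0.68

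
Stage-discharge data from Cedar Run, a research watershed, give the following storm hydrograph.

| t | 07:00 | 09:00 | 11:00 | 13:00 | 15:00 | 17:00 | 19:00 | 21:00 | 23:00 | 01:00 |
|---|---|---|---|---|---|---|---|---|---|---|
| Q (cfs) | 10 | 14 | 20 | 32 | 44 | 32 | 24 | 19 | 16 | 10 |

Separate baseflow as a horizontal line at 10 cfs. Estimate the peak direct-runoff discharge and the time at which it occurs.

Q_p = 34.0 cfs at t = 15:00

Subtracting baseflow gives direct-runoff ordinates: 0.0, 4.0, 10.0, 22.0, 34.0, 22.0, 14.0, 9.0, 6.0, 0.0 cfs.
The maximum is 34.0 cfs, occurring at the reading for t = 15:00.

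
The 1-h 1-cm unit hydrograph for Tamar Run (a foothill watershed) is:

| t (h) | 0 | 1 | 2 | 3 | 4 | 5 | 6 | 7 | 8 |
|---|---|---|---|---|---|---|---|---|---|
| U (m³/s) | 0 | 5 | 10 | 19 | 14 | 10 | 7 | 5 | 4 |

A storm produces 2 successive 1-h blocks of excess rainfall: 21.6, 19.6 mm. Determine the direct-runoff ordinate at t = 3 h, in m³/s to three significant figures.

Q ≈ 60.6 m³/s

By discrete convolution, Q_j = Σ (P_i / 10 mm) · U_{j−i}.
At t = 3 h (j=3): Q = (21.6/10)·19 + (19.6/10)·10 = 60.6 m³/s.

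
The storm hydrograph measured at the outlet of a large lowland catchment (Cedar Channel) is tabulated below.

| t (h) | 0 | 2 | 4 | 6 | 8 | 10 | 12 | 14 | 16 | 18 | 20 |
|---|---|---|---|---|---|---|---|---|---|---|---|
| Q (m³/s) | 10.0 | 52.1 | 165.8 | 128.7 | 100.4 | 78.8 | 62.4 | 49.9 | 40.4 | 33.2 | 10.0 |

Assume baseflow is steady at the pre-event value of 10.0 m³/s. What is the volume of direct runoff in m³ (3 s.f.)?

Direct-runoff ordinates (Q − Q_b): 0.0, 42.1, 155.8, 118.7, 90.4, 68.8, 52.4, 39.9, 30.4, 23.2, 0.0 m³/s.
ΣQ_DR = 621.7 m³/s.
With Δt = 2 h = 7200 s, V = ΣQ_DR · Δt = 621.7 × 7200 = 4.48 × 10^6 m³.

V ≈ 4.48 × 10^6 m³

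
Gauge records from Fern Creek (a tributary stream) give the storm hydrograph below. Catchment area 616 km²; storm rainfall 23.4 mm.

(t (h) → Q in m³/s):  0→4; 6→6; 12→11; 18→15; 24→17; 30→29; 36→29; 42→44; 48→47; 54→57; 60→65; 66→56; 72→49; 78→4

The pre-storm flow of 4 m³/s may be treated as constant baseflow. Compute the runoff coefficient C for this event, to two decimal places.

ΣQ_DR = 377.0 m³/s; V = ΣQ_DR·Δt = 8.143 × 10^6 m³.
Runoff depth d = V / A = 13.22 mm.
C = d / P = 13.22 / 23.4 = 0.56.

C ≈ 0.56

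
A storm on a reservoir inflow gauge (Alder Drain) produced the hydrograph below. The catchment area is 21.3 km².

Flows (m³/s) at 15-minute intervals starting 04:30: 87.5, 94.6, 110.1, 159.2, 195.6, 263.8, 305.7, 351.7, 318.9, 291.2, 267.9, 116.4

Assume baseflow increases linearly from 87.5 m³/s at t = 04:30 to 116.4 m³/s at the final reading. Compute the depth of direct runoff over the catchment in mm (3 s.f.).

Direct runoff: 0.00, 4.47, 17.35, 63.82, 97.59, 163.16, 202.44, 245.81, 210.38, 180.05, 154.13, 0.00 m³/s; ΣQ_DR = 1339 m³/s.
V = ΣQ_DR · Δt = 1339 × 900 s = 1.205 × 10^6 m³.
Over A = 21.3 km², depth = V / A = 56.6 mm.

d ≈ 56.6 mm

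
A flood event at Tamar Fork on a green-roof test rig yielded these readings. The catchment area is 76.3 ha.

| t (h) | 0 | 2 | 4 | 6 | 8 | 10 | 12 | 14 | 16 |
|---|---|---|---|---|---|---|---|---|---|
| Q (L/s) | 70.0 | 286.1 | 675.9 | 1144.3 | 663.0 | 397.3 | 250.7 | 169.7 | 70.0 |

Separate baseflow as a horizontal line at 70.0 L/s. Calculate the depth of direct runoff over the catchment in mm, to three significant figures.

Direct runoff: 0.0, 216.1, 605.9, 1074.3, 593.0, 327.3, 180.7, 99.7, 0.0 L/s; ΣQ_DR = 3097 L/s.
V = ΣQ_DR · Δt = 3097 × 7200 s = 2.230 × 10^7 L.
Over A = 76.3 ha, depth = V / A = 29.2 mm.

d ≈ 29.2 mm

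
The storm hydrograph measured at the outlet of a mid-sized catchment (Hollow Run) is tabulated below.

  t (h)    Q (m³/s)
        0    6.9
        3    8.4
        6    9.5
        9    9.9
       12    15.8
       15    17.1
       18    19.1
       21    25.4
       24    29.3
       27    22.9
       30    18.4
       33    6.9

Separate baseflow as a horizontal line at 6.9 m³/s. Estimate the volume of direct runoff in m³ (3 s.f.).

Direct-runoff ordinates (Q − Q_b): 0.0, 1.5, 2.6, 3.0, 8.9, 10.2, 12.2, 18.5, 22.4, 16.0, 11.5, 0.0 m³/s.
ΣQ_DR = 106.8 m³/s.
With Δt = 3 h = 10800 s, V = ΣQ_DR · Δt = 106.8 × 10800 = 1.15 × 10^6 m³.

V ≈ 1.15 × 10^6 m³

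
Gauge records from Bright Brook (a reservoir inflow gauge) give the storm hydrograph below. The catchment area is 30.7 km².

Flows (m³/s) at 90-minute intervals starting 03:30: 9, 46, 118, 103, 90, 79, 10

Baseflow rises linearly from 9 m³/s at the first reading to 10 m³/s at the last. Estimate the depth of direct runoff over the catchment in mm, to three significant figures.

Direct runoff: 0.00, 36.83, 108.67, 93.50, 80.33, 69.17, 0.00 m³/s; ΣQ_DR = 388.5 m³/s.
V = ΣQ_DR · Δt = 388.5 × 5400 s = 2.098 × 10^6 m³.
Over A = 30.7 km², depth = V / A = 68.3 mm.

d ≈ 68.3 mm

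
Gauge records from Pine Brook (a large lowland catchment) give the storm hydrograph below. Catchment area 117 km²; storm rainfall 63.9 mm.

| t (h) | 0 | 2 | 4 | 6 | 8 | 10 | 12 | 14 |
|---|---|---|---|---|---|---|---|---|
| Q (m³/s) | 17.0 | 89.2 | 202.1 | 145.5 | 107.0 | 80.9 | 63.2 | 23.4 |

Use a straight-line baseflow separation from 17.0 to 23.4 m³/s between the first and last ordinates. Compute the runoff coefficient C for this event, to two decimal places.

C ≈ 0.55

ΣQ_DR = 566.7 m³/s; V = ΣQ_DR·Δt = 4.080 × 10^6 m³.
Runoff depth d = V / A = 34.87 mm.
C = d / P = 34.87 / 63.9 = 0.55.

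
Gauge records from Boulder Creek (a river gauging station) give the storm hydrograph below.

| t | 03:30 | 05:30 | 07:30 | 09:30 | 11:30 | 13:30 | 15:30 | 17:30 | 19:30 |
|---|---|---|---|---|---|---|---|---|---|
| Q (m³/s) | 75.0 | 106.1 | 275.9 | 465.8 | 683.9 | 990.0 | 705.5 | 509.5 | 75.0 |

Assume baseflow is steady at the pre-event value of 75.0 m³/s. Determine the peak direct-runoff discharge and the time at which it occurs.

Subtracting baseflow gives direct-runoff ordinates: 0.0, 31.1, 200.9, 390.8, 608.9, 915.0, 630.5, 434.5, 0.0 m³/s.
The maximum is 915.0 m³/s, occurring at the reading for t = 13:30.

Q_p = 915.0 m³/s at t = 13:30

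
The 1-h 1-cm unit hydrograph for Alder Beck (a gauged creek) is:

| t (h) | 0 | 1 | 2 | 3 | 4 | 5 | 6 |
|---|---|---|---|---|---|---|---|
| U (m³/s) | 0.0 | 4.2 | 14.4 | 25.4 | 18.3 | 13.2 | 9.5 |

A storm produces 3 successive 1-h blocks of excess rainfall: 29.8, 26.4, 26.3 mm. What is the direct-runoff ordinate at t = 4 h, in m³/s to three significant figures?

Q ≈ 159 m³/s

By discrete convolution, Q_j = Σ (P_i / 10 mm) · U_{j−i}.
At t = 4 h (j=4): Q = (29.8/10)·18.3 + (26.4/10)·25.4 + (26.3/10)·14.4 = 159 m³/s.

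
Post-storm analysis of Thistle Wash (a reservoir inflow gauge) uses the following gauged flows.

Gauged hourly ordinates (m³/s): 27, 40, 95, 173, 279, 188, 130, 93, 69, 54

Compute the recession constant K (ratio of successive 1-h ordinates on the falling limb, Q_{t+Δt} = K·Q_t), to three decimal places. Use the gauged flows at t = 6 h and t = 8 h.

K ≈ 0.729

Using the recession-limb readings at t = 6 h and t = 8 h: Q falls from 130 to 69 m³/s over 2 intervals.
K = (Q₂/Q₁)^(1/2) = (69/130)^(1/2) = 0.729.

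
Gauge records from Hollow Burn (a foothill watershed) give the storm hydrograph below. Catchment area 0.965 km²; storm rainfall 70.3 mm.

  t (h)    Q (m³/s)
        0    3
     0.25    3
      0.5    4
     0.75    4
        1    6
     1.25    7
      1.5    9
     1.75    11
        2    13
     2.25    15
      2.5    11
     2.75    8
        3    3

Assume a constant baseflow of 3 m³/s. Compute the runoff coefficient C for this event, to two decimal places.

ΣQ_DR = 58.00 m³/s; V = ΣQ_DR·Δt = 52200 m³.
Runoff depth d = V / A = 54.09 mm.
C = d / P = 54.09 / 70.3 = 0.77.

C ≈ 0.77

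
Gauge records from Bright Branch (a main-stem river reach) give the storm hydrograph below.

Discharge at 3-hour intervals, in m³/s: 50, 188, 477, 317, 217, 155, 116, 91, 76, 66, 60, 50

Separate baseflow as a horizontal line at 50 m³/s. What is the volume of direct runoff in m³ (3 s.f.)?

V ≈ 1.36 × 10^7 m³

Direct-runoff ordinates (Q − Q_b): 0.0, 138.0, 427.0, 267.0, 167.0, 105.0, 66.0, 41.0, 26.0, 16.0, 10.0, 0.0 m³/s.
ΣQ_DR = 1263 m³/s.
With Δt = 3 h = 10800 s, V = ΣQ_DR · Δt = 1263 × 10800 = 1.36 × 10^7 m³.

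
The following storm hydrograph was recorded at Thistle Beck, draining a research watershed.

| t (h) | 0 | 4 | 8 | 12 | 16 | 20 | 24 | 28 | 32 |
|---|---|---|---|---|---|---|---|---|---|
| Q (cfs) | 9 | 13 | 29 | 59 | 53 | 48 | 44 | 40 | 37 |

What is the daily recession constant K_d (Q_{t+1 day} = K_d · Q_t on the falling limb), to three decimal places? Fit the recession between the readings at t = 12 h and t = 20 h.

Between t = 12 h and t = 20 h the flow falls from 59 to 48 cfs over 2×4 h = 8 h.
Per-interval ratio K = (48/59)^(1/2) = 0.9020; K_d = K^(24/4) = 0.538.

K_d ≈ 0.538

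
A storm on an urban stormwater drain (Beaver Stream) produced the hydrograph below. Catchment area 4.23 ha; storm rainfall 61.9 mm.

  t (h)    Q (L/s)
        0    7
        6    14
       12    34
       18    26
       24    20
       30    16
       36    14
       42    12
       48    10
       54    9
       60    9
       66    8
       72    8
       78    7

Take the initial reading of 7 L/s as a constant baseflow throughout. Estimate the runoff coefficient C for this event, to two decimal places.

C ≈ 0.79

ΣQ_DR = 96.00 L/s; V = ΣQ_DR·Δt = 2.074 × 10^6 L.
Runoff depth d = V / A = 49.02 mm.
C = d / P = 49.02 / 61.9 = 0.79.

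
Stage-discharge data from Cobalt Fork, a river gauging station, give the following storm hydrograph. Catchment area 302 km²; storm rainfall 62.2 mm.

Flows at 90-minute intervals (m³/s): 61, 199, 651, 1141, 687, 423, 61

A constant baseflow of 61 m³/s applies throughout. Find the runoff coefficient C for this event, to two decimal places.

ΣQ_DR = 2796 m³/s; V = ΣQ_DR·Δt = 1.510 × 10^7 m³.
Runoff depth d = V / A = 49.99 mm.
C = d / P = 49.99 / 62.2 = 0.80.

C ≈ 0.80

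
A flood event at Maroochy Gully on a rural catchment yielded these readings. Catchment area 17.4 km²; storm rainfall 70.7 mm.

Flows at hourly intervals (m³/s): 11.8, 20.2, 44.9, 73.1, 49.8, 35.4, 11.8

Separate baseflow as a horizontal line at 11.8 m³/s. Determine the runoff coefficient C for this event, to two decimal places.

ΣQ_DR = 164.4 m³/s; V = ΣQ_DR·Δt = 5.918 × 10^5 m³.
Runoff depth d = V / A = 34.01 mm.
C = d / P = 34.01 / 70.7 = 0.48.

C ≈ 0.48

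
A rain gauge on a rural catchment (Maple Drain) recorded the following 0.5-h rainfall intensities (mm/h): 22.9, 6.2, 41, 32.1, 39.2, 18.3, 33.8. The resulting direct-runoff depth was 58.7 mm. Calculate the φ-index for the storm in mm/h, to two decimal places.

φ ≈ 11.65 mm/h

Only the 6 blocks with intensity above φ contribute runoff: 22.9, 41, 32.1, 39.2, 18.3, 33.8 mm/h.
Σ(I−φ)·Δt = d  ⇒  (22.9+41+32.1+39.2+18.3+33.8 − 6φ)·0.5 = 58.7
φ = (187.3 − 58.7/0.5) / 6 = 11.65 mm/h.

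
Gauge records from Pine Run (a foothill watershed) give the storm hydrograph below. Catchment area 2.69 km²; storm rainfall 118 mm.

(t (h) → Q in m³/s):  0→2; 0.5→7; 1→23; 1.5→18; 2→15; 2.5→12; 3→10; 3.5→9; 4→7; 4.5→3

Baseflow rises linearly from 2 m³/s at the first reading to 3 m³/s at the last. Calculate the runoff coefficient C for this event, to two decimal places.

C ≈ 0.46

ΣQ_DR = 81.00 m³/s; V = ΣQ_DR·Δt = 1.458 × 10^5 m³.
Runoff depth d = V / A = 54.20 mm.
C = d / P = 54.20 / 118 = 0.46.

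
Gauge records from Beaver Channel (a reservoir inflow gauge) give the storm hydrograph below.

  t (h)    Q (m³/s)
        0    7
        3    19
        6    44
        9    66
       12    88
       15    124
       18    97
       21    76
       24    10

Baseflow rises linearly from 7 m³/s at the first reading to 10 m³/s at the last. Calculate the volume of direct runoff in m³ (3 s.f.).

V ≈ 4.91 × 10^6 m³

Direct-runoff ordinates (Q − Q_b): 0.00, 11.62, 36.25, 57.88, 79.50, 115.12, 87.75, 66.38, 0.00 m³/s.
ΣQ_DR = 454.5 m³/s.
With Δt = 3 h = 10800 s, V = ΣQ_DR · Δt = 454.5 × 10800 = 4.91 × 10^6 m³.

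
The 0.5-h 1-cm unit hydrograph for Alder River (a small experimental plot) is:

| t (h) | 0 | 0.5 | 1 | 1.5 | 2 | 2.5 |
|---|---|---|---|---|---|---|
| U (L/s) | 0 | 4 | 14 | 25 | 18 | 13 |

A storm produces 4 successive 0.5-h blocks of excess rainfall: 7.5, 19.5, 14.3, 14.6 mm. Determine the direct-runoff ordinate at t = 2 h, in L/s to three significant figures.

Q ≈ 88.1 L/s

By discrete convolution, Q_j = Σ (P_i / 10 mm) · U_{j−i}.
At t = 2 h (j=4): Q = (7.5/10)·18 + (19.5/10)·25 + (14.3/10)·14 + (14.6/10)·4 = 88.1 L/s.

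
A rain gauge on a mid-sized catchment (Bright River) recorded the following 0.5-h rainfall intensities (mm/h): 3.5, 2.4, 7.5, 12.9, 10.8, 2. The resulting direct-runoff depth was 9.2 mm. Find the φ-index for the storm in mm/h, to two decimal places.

φ ≈ 4.27 mm/h

Only the 3 blocks with intensity above φ contribute runoff: 7.5, 12.9, 10.8 mm/h.
Σ(I−φ)·Δt = d  ⇒  (7.5+12.9+10.8 − 3φ)·0.5 = 9.2
φ = (31.20 − 9.2/0.5) / 3 = 4.27 mm/h.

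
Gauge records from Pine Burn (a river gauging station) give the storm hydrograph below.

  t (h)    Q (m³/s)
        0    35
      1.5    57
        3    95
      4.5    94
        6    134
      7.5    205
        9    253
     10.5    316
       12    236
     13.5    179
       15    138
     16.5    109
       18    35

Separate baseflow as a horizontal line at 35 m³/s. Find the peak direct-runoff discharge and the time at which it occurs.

Q_p = 281.0 m³/s at t = 10.5 h

Subtracting baseflow gives direct-runoff ordinates: 0.0, 22.0, 60.0, 59.0, 99.0, 170.0, 218.0, 281.0, 201.0, 144.0, 103.0, 74.0, 0.0 m³/s.
The maximum is 281.0 m³/s, occurring at the reading for t = 10.5 h.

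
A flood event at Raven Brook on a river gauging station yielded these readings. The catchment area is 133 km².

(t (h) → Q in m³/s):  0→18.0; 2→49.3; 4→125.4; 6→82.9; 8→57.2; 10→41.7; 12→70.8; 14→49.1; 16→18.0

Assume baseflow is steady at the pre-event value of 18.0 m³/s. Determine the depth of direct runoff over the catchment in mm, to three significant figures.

Direct runoff: 0.0, 31.3, 107.4, 64.9, 39.2, 23.7, 52.8, 31.1, 0.0 m³/s; ΣQ_DR = 350.4 m³/s.
V = ΣQ_DR · Δt = 350.4 × 7200 s = 2.523 × 10^6 m³.
Over A = 133 km², depth = V / A = 19.0 mm.

d ≈ 19.0 mm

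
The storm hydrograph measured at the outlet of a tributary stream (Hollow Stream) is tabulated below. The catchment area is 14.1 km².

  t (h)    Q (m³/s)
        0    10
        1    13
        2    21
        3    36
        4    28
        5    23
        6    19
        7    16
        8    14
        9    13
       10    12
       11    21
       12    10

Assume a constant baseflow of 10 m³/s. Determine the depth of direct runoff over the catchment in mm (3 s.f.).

d ≈ 27.1 mm

Direct runoff: 0.0, 3.0, 11.0, 26.0, 18.0, 13.0, 9.0, 6.0, 4.0, 3.0, 2.0, 11.0, 0.0 m³/s; ΣQ_DR = 106.0 m³/s.
V = ΣQ_DR · Δt = 106.0 × 3600 s = 3.816 × 10^5 m³.
Over A = 14.1 km², depth = V / A = 27.1 mm.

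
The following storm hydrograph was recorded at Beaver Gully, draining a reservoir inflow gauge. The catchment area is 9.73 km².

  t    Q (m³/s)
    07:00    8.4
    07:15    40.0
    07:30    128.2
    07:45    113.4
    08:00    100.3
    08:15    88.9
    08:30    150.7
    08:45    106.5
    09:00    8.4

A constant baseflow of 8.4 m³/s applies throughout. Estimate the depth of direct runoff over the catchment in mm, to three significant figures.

Direct runoff: 0.0, 31.6, 119.8, 105.0, 91.9, 80.5, 142.3, 98.1, 0.0 m³/s; ΣQ_DR = 669.2 m³/s.
V = ΣQ_DR · Δt = 669.2 × 900 s = 6.023 × 10^5 m³.
Over A = 9.73 km², depth = V / A = 61.9 mm.

d ≈ 61.9 mm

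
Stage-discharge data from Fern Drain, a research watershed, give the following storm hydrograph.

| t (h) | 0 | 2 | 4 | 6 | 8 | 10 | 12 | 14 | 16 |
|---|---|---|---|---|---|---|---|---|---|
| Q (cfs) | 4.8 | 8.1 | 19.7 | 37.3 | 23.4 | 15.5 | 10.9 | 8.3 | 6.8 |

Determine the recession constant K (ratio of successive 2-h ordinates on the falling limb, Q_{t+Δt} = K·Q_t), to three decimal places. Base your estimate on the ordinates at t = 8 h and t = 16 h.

Using the recession-limb readings at t = 8 h and t = 16 h: Q falls from 23.4 to 6.8 cfs over 4 intervals.
K = (Q₂/Q₁)^(1/4) = (6.8/23.4)^(1/4) = 0.734.

K ≈ 0.734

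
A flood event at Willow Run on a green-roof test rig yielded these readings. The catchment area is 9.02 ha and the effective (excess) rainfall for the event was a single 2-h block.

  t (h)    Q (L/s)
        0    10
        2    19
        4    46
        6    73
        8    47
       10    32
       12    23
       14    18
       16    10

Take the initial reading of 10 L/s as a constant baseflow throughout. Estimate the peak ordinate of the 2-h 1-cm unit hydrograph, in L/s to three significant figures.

Direct runoff: 0.0, 9.0, 36.0, 63.0, 37.0, 22.0, 13.0, 8.0, 0.0 L/s; ΣQ_DR = 188.0 L/s, peak = 63.0 L/s.
Runoff depth d = ΣQ_DR·Δt / A = 188.0 × 7200 / (9.02 ha) = 15.01 mm.
The 1-cm UH is the DRH scaled by (10 mm)/d, so U_p = 63.0 × 10/15.01 = 42.0 L/s.

U_p ≈ 42.0 L/s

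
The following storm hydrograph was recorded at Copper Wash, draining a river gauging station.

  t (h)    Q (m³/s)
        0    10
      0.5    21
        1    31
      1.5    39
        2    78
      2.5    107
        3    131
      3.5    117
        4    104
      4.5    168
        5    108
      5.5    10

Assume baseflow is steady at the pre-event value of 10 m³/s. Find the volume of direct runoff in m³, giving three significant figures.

V ≈ 1.45 × 10^6 m³

Direct-runoff ordinates (Q − Q_b): 0.0, 11.0, 21.0, 29.0, 68.0, 97.0, 121.0, 107.0, 94.0, 158.0, 98.0, 0.0 m³/s.
ΣQ_DR = 804.0 m³/s.
With Δt = 0.5 h = 1800 s, V = ΣQ_DR · Δt = 804.0 × 1800 = 1.45 × 10^6 m³.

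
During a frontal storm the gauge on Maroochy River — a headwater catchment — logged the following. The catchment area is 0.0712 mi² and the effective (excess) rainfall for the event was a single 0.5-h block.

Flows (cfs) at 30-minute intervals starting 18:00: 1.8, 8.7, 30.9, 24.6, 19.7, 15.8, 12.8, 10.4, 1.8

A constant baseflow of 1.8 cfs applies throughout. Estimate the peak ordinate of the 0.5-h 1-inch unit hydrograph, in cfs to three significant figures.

U_p ≈ 24.2 cfs

Direct runoff: 0.0, 6.9, 29.1, 22.8, 17.9, 14.0, 11.0, 8.6, 0.0 cfs; ΣQ_DR = 110.3 cfs, peak = 29.1 cfs.
Runoff depth d = ΣQ_DR·Δt / A = 110.3 × 1800 / (0.0712 mi²) = 1.200 in.
The 1-inch UH is the DRH scaled by (1 in)/d, so U_p = 29.1 × 1/1.200 = 24.2 cfs.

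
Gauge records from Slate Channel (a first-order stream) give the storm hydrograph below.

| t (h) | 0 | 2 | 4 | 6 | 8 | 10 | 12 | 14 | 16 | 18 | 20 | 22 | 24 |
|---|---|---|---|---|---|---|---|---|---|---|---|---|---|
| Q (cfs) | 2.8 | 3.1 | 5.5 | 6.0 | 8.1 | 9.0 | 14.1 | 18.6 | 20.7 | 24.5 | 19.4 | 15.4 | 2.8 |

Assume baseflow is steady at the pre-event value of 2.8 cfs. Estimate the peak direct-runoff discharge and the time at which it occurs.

Q_p = 21.7 cfs at t = 18 h

Subtracting baseflow gives direct-runoff ordinates: 0.0, 0.3, 2.7, 3.2, 5.3, 6.2, 11.3, 15.8, 17.9, 21.7, 16.6, 12.6, 0.0 cfs.
The maximum is 21.7 cfs, occurring at the reading for t = 18 h.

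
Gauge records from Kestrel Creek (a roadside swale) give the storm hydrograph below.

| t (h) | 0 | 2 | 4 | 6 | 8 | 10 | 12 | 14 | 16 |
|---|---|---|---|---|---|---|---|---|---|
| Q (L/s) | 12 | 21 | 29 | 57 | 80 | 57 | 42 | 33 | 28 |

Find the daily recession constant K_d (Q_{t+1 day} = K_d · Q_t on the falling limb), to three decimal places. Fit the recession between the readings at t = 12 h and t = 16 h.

K_d ≈ 0.088

Between t = 12 h and t = 16 h the flow falls from 42 to 28 L/s over 2×2 h = 4 h.
Per-interval ratio K = (28/42)^(1/2) = 0.8165; K_d = K^(24/2) = 0.088.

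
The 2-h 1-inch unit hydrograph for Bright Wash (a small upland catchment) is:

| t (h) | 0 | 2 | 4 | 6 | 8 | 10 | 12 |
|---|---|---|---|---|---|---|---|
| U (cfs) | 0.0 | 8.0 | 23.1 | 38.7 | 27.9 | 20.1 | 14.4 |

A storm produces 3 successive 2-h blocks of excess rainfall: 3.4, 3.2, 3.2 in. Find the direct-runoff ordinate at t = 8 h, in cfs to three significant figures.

By discrete convolution, Q_j = Σ (P_i / 1 in) · U_{j−i}.
At t = 8 h (j=4): Q = (3.4/1)·27.9 + (3.2/1)·38.7 + (3.2/1)·23.1 = 293 cfs.

Q ≈ 293 cfs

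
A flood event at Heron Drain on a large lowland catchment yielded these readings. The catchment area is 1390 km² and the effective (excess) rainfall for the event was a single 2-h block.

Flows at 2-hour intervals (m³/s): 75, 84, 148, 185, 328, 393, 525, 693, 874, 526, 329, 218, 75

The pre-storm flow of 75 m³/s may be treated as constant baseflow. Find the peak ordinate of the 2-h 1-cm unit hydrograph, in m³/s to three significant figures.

U_p ≈ 444 m³/s

Direct runoff: 0.0, 9.0, 73.0, 110.0, 253.0, 318.0, 450.0, 618.0, 799.0, 451.0, 254.0, 143.0, 0.0 m³/s; ΣQ_DR = 3478 m³/s, peak = 799.0 m³/s.
Runoff depth d = ΣQ_DR·Δt / A = 3478 × 7200 / (1390 km²) = 18.02 mm.
The 1-cm UH is the DRH scaled by (10 mm)/d, so U_p = 799.0 × 10/18.02 = 444 m³/s.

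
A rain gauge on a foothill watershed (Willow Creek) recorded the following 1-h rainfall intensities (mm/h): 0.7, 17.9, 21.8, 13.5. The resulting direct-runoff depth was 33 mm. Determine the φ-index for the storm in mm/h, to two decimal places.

Only the 3 blocks with intensity above φ contribute runoff: 17.9, 21.8, 13.5 mm/h.
Σ(I−φ)·Δt = d  ⇒  (17.9+21.8+13.5 − 3φ)·1 = 33
φ = (53.20 − 33/1) / 3 = 6.73 mm/h.

φ ≈ 6.73 mm/h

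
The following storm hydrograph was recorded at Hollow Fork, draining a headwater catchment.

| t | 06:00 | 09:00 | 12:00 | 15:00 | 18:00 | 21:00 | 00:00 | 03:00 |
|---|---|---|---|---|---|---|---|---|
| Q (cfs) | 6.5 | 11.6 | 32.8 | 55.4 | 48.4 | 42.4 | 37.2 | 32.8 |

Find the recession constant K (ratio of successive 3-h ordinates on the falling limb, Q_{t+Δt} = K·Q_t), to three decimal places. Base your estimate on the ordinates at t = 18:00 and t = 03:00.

Using the recession-limb readings at t = 18:00 and t = 03:00: Q falls from 48.4 to 32.8 cfs over 3 intervals.
K = (Q₂/Q₁)^(1/3) = (32.8/48.4)^(1/3) = 0.878.

K ≈ 0.878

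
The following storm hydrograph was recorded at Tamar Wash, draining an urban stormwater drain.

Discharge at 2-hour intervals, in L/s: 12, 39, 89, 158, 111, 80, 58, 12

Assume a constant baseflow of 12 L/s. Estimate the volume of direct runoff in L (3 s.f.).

V ≈ 3.33 × 10^6 L

Direct-runoff ordinates (Q − Q_b): 0.0, 27.0, 77.0, 146.0, 99.0, 68.0, 46.0, 0.0 L/s.
ΣQ_DR = 463.0 L/s.
With Δt = 2 h = 7200 s, V = ΣQ_DR · Δt = 463.0 × 7200 = 3.33 × 10^6 L.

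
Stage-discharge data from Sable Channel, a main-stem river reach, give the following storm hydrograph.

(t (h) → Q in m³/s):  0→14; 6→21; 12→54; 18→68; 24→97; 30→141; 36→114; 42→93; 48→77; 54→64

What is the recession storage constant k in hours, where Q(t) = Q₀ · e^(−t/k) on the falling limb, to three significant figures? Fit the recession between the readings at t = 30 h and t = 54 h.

k ≈ 30.4 h

On the falling limb, Q drops from 141 to 64 m³/s between t = 30 h and t = 54 h (Δt = 24 h).
k = −Δt / ln(Q₂/Q₁) = −24 / ln(64/141) = 30.4 h.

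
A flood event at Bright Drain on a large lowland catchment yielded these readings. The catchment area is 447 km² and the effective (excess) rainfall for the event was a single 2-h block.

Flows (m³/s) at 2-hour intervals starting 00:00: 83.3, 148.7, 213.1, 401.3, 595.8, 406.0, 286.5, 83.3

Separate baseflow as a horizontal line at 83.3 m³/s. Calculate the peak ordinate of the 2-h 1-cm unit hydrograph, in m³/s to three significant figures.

U_p ≈ 205 m³/s

Direct runoff: 0.0, 65.4, 129.8, 318.0, 512.5, 322.7, 203.2, 0.0 m³/s; ΣQ_DR = 1552 m³/s, peak = 512.5 m³/s.
Runoff depth d = ΣQ_DR·Δt / A = 1552 × 7200 / (447 km²) = 24.99 mm.
The 1-cm UH is the DRH scaled by (10 mm)/d, so U_p = 512.5 × 10/24.99 = 205 m³/s.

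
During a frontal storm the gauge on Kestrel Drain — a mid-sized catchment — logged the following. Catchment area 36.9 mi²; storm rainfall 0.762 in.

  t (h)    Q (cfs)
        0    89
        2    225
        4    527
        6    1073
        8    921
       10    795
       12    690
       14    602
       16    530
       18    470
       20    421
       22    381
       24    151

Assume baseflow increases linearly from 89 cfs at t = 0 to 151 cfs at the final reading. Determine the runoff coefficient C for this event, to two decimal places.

ΣQ_DR = 5315 cfs; V = ΣQ_DR·Δt = 3.827 × 10^7 ft³.
Runoff depth d = V / A = 0.4464 in.
C = d / P = 0.4464 / 0.762 = 0.59.

C ≈ 0.59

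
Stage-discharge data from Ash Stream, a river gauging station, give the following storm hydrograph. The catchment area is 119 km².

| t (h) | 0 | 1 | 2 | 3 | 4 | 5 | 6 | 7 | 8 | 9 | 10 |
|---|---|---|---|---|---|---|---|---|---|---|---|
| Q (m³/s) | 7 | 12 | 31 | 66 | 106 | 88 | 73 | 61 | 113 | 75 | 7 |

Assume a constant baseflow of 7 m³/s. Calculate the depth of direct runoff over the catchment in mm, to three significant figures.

d ≈ 17.0 mm

Direct runoff: 0.0, 5.0, 24.0, 59.0, 99.0, 81.0, 66.0, 54.0, 106.0, 68.0, 0.0 m³/s; ΣQ_DR = 562.0 m³/s.
V = ΣQ_DR · Δt = 562.0 × 3600 s = 2.023 × 10^6 m³.
Over A = 119 km², depth = V / A = 17.0 mm.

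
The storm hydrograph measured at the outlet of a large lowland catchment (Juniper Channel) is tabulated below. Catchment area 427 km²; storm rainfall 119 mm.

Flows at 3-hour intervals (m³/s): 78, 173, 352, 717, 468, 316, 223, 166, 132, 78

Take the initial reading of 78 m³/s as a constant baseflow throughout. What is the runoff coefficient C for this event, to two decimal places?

C ≈ 0.41

ΣQ_DR = 1923 m³/s; V = ΣQ_DR·Δt = 2.077 × 10^7 m³.
Runoff depth d = V / A = 48.64 mm.
C = d / P = 48.64 / 119 = 0.41.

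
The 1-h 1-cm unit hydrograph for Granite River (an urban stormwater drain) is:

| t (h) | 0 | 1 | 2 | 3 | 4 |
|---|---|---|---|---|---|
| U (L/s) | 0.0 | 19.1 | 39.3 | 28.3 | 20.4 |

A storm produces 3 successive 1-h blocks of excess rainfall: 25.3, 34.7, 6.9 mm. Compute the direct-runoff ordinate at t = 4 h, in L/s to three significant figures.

By discrete convolution, Q_j = Σ (P_i / 10 mm) · U_{j−i}.
At t = 4 h (j=4): Q = (25.3/10)·20.4 + (34.7/10)·28.3 + (6.9/10)·39.3 = 177 L/s.

Q ≈ 177 L/s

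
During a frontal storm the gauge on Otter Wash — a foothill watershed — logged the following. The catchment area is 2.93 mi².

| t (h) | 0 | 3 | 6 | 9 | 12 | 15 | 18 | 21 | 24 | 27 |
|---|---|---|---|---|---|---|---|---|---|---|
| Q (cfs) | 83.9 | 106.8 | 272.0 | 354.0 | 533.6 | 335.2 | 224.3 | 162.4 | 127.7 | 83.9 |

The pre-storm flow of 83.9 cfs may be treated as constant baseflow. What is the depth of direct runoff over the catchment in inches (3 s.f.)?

Direct runoff: 0.0, 22.9, 188.1, 270.1, 449.7, 251.3, 140.4, 78.5, 43.8, 0.0 cfs; ΣQ_DR = 1445 cfs.
V = ΣQ_DR · Δt = 1445 × 10800 s = 1.560 × 10^7 ft³.
Over A = 2.93 mi², depth = V / A = 2.29 in.

d ≈ 2.29 in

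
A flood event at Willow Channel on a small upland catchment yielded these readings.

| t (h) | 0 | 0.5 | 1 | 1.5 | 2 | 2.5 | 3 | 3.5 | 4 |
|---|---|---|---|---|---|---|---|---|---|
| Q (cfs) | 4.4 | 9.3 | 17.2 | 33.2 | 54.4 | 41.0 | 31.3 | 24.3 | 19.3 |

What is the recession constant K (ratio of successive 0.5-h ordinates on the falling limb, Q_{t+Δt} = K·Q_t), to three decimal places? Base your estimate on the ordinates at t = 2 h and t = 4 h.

K ≈ 0.772

Using the recession-limb readings at t = 2 h and t = 4 h: Q falls from 54.4 to 19.3 cfs over 4 intervals.
K = (Q₂/Q₁)^(1/4) = (19.3/54.4)^(1/4) = 0.772.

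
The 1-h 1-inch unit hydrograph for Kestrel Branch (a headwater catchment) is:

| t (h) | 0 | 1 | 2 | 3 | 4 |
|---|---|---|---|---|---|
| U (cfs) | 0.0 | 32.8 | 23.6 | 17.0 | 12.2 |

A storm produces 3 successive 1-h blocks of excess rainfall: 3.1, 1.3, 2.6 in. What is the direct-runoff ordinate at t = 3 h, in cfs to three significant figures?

By discrete convolution, Q_j = Σ (P_i / 1 in) · U_{j−i}.
At t = 3 h (j=3): Q = (3.1/1)·17.0 + (1.3/1)·23.6 + (2.6/1)·32.8 = 169 cfs.

Q ≈ 169 cfs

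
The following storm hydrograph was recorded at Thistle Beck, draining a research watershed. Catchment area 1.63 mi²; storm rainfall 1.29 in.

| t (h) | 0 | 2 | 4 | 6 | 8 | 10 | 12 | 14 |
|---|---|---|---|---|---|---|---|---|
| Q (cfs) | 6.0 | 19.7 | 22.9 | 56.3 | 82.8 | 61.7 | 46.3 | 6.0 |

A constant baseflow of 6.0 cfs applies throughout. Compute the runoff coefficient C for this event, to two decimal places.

C ≈ 0.37

ΣQ_DR = 253.7 cfs; V = ΣQ_DR·Δt = 1.827 × 10^6 ft³.
Runoff depth d = V / A = 0.4824 in.
C = d / P = 0.4824 / 1.29 = 0.37.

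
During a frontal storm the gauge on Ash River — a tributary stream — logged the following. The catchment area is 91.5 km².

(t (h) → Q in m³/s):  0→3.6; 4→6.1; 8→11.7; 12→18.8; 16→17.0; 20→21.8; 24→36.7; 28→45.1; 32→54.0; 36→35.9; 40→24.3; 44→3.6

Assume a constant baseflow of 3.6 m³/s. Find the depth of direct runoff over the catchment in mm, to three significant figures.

Direct runoff: 0.0, 2.5, 8.1, 15.2, 13.4, 18.2, 33.1, 41.5, 50.4, 32.3, 20.7, 0.0 m³/s; ΣQ_DR = 235.4 m³/s.
V = ΣQ_DR · Δt = 235.4 × 14400 s = 3.390 × 10^6 m³.
Over A = 91.5 km², depth = V / A = 37.0 mm.

d ≈ 37.0 mm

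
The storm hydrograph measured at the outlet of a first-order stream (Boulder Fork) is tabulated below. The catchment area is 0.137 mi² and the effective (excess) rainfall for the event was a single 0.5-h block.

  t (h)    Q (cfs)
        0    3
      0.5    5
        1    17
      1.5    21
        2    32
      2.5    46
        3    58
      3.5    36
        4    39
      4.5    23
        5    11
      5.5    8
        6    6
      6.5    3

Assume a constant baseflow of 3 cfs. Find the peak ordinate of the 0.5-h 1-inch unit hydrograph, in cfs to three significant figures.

U_p ≈ 36.6 cfs

Direct runoff: 0.0, 2.0, 14.0, 18.0, 29.0, 43.0, 55.0, 33.0, 36.0, 20.0, 8.0, 5.0, 3.0, 0.0 cfs; ΣQ_DR = 266.0 cfs, peak = 55.0 cfs.
Runoff depth d = ΣQ_DR·Δt / A = 266.0 × 1800 / (0.137 mi²) = 1.504 in.
The 1-inch UH is the DRH scaled by (1 in)/d, so U_p = 55.0 × 1/1.504 = 36.6 cfs.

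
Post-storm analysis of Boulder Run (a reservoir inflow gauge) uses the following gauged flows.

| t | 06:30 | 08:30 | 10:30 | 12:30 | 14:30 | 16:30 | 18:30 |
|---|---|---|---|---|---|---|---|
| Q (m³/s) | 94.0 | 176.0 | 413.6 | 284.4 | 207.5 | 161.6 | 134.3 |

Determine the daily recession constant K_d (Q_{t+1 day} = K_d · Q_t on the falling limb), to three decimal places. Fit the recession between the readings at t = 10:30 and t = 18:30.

K_d ≈ 0.034

Between t = 10:30 and t = 18:30 the flow falls from 413.6 to 134.3 m³/s over 4×2 h = 8 h.
Per-interval ratio K = (134.3/413.6)^(1/4) = 0.7549; K_d = K^(24/2) = 0.034.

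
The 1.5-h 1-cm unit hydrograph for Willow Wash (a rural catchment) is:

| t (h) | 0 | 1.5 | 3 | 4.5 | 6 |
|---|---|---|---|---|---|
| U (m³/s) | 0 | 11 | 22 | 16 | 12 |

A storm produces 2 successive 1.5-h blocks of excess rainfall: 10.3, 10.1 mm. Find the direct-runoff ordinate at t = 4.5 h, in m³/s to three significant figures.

Q ≈ 38.7 m³/s

By discrete convolution, Q_j = Σ (P_i / 10 mm) · U_{j−i}.
At t = 4.5 h (j=3): Q = (10.3/10)·16 + (10.1/10)·22 = 38.7 m³/s.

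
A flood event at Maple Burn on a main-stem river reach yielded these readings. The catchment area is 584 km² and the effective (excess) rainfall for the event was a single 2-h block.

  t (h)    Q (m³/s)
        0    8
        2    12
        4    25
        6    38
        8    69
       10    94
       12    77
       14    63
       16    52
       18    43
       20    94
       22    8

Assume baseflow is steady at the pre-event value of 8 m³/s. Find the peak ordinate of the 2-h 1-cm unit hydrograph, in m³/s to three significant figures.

Direct runoff: 0.0, 4.0, 17.0, 30.0, 61.0, 86.0, 69.0, 55.0, 44.0, 35.0, 86.0, 0.0 m³/s; ΣQ_DR = 487.0 m³/s, peak = 86.0 m³/s.
Runoff depth d = ΣQ_DR·Δt / A = 487.0 × 7200 / (584 km²) = 6.004 mm.
The 1-cm UH is the DRH scaled by (10 mm)/d, so U_p = 86.0 × 10/6.004 = 143 m³/s.

U_p ≈ 143 m³/s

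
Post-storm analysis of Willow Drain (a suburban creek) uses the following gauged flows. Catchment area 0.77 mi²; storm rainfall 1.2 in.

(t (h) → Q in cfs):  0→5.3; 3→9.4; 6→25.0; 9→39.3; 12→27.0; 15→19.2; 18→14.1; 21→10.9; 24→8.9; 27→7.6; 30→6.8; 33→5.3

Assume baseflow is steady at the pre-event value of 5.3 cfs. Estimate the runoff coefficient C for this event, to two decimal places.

C ≈ 0.58

ΣQ_DR = 115.2 cfs; V = ΣQ_DR·Δt = 1.244 × 10^6 ft³.
Runoff depth d = V / A = 0.6955 in.
C = d / P = 0.6955 / 1.2 = 0.58.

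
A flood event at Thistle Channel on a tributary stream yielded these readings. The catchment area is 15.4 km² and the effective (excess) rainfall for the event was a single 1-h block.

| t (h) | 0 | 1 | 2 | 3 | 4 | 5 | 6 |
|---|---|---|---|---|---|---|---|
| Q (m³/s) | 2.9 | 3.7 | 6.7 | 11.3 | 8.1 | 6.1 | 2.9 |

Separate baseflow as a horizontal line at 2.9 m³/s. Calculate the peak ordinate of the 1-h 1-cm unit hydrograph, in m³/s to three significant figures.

U_p ≈ 16.8 m³/s

Direct runoff: 0.0, 0.8, 3.8, 8.4, 5.2, 3.2, 0.0 m³/s; ΣQ_DR = 21.40 m³/s, peak = 8.4 m³/s.
Runoff depth d = ΣQ_DR·Δt / A = 21.40 × 3600 / (15.4 km²) = 5.003 mm.
The 1-cm UH is the DRH scaled by (10 mm)/d, so U_p = 8.4 × 10/5.003 = 16.8 m³/s.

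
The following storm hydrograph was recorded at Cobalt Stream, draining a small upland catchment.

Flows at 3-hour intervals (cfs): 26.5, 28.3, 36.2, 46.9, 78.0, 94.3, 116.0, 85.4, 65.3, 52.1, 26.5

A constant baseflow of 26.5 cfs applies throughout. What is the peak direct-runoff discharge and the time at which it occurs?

Q_p = 89.5 cfs at t = 18 h

Subtracting baseflow gives direct-runoff ordinates: 0.0, 1.8, 9.7, 20.4, 51.5, 67.8, 89.5, 58.9, 38.8, 25.6, 0.0 cfs.
The maximum is 89.5 cfs, occurring at the reading for t = 18 h.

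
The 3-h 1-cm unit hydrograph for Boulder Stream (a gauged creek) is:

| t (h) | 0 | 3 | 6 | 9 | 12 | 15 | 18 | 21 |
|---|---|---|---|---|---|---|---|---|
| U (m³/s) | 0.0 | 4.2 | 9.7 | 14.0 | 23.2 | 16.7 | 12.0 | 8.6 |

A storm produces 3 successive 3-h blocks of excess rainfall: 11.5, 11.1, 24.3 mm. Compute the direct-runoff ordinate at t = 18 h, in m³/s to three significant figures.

Q ≈ 88.7 m³/s

By discrete convolution, Q_j = Σ (P_i / 10 mm) · U_{j−i}.
At t = 18 h (j=6): Q = (11.5/10)·12.0 + (11.1/10)·16.7 + (24.3/10)·23.2 = 88.7 m³/s.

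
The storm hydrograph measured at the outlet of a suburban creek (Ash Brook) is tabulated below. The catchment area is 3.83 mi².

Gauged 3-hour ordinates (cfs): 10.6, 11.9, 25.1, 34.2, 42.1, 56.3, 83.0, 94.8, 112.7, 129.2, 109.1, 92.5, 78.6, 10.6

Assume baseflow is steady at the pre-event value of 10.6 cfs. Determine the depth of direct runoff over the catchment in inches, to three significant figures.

d ≈ 0.901 in

Direct runoff: 0.0, 1.3, 14.5, 23.6, 31.5, 45.7, 72.4, 84.2, 102.1, 118.6, 98.5, 81.9, 68.0, 0.0 cfs; ΣQ_DR = 742.3 cfs.
V = ΣQ_DR · Δt = 742.3 × 10800 s = 8.017 × 10^6 ft³.
Over A = 3.83 mi², depth = V / A = 0.901 in.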